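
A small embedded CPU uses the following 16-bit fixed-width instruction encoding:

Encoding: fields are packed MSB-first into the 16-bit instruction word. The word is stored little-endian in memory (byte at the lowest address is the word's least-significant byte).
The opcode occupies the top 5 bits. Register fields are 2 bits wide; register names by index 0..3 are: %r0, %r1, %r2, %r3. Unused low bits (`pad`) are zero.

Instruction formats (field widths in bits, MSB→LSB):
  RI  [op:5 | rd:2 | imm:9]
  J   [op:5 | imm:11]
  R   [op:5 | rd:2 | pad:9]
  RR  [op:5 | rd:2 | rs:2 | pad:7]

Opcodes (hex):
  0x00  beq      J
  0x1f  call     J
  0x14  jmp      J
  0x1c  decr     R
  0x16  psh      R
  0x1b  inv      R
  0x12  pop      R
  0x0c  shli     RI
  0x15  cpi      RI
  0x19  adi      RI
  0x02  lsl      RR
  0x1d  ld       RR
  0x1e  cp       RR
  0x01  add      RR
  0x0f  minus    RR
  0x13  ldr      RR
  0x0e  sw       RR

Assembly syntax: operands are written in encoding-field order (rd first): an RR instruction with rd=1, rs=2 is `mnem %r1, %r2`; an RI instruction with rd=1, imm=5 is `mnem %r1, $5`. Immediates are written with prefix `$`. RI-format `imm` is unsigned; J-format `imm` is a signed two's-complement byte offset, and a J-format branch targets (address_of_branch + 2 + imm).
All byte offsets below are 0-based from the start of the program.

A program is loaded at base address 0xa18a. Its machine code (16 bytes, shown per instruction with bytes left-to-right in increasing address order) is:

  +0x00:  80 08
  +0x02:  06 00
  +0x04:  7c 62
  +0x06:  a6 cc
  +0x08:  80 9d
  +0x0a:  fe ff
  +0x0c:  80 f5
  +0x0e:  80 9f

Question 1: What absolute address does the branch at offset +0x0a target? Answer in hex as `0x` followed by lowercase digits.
[0a] fe ff → 0xfffe
  op=0xfffe>>11=0x1f ⇒ call (J)
  [10:0] imm=2046 (s11→-2) = $-2
  target = base 0xa18a + off 0x0a + 2 + imm -2 = 0xa194

0xa194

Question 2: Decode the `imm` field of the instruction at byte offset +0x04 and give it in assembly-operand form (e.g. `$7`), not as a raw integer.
off 0x04: read 7c 62 as little → 0x627c
  top 5b → 0xc → shli [RI]
  rd: (w>>9)&0x3=0x1 → %r1
  imm: (w>>0)&0x1ff=0x7c → $124

$124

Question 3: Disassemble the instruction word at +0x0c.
+0x0c: 80 f5 ⇒ word 0xf580 (little)
  top 5b → 0x1e → cp [RR]
  rd: (w>>9)&0x3=0x2 → %r2
  rs: (w>>7)&0x3=0x3 → %r3

cp %r2, %r3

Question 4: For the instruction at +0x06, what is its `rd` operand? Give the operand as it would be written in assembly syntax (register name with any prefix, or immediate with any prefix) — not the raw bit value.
[06] a6 cc → 0xcca6
  opcode bits[15:11]=0x19: adi/RI
  [10:9] rd=2 = %r2
  [8:0] imm=166 = $166

%r2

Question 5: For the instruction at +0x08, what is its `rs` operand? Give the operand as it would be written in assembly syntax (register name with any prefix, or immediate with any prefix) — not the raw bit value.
%r3

@+08  little-endian(80 9d) = 0x9d80
  op=0x9d80>>11=0x13 ⇒ ldr (RR)
  rd@[10:9]=0x2 ⇒ %r2
  rs@[8:7]=0x3 ⇒ %r3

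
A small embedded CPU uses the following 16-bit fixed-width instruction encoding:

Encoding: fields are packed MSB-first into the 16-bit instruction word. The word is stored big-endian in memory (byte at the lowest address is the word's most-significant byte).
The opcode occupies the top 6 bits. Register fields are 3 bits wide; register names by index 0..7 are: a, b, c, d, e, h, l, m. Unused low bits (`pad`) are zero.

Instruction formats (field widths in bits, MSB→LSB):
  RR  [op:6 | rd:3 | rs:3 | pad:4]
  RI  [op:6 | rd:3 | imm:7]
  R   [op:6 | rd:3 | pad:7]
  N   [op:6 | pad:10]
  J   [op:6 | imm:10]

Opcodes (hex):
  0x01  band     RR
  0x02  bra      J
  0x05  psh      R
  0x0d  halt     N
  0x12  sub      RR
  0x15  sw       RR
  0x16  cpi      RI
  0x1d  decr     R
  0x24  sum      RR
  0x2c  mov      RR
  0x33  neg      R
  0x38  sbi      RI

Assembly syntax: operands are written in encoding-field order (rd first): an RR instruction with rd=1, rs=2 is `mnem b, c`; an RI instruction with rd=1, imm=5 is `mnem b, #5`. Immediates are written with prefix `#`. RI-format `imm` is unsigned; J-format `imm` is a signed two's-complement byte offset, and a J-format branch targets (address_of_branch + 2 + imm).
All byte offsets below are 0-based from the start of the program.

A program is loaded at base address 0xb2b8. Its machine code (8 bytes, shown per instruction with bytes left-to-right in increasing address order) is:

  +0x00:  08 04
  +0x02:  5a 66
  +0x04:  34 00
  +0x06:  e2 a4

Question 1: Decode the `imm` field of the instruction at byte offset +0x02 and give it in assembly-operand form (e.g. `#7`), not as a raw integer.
@+02  big-endian(5a 66) = 0x5a66
  top 6b → 0x16 → cpi [RI]
  rd: (w>>7)&0x7=0x4 → e
  imm: (w>>0)&0x7f=0x66 → #102

#102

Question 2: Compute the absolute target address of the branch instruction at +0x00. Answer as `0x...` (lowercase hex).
@+00  big-endian(08 04) = 0x0804
  top 6b → 0x2 → bra [J]
  imm@[9:0]=0x4 ⇒ #4
  target = base 0xb2b8 + off 0x00 + 2 + imm 4 = 0xb2be

0xb2be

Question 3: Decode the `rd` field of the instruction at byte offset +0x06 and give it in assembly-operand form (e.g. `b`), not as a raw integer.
@+06  big-endian(e2 a4) = 0xe2a4
  op=0xe2a4>>10=0x38 ⇒ sbi (RI)
  rd@[9:7]=0x5 ⇒ h
  imm@[6:0]=0x24 ⇒ #36

h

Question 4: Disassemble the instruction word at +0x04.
@+04  big-endian(34 00) = 0x3400
  opcode bits[15:10]=0xd: halt/N

halt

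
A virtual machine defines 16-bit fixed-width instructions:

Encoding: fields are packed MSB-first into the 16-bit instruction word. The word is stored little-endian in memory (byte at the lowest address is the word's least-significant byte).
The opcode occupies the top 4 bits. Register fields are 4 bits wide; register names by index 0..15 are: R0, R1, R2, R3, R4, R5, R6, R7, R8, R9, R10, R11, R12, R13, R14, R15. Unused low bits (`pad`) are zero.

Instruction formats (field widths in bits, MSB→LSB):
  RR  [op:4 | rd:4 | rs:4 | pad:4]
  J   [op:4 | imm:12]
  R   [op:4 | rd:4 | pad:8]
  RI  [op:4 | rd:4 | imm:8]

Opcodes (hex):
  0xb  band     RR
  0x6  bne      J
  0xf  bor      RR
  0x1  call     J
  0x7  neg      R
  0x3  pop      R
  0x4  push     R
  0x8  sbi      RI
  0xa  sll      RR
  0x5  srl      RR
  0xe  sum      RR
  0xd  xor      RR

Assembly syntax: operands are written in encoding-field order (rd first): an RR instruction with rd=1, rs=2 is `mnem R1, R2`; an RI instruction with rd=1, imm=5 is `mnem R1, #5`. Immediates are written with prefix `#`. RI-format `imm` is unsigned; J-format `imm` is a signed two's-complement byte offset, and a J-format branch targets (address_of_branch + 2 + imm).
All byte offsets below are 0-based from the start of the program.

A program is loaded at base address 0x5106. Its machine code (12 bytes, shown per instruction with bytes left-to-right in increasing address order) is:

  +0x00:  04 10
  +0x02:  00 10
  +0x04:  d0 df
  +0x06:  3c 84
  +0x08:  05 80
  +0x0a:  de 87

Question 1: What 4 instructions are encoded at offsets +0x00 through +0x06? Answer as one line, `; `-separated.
[00] 04 10 → 0x1004
  op=0x1004>>12=0x1 ⇒ call (J)
  imm: (w>>0)&0xfff=0x4 → #4
[02] 00 10 → 0x1000
  op=0x1000>>12=0x1 ⇒ call (J)
  imm: (w>>0)&0xfff=0x0 → #0
[04] d0 df → 0xdfd0
  op=0xdfd0>>12=0xd ⇒ xor (RR)
  rd: (w>>8)&0xf=0xf → R15
  rs: (w>>4)&0xf=0xd → R13
[06] 3c 84 → 0x843c
  op=0x843c>>12=0x8 ⇒ sbi (RI)
  rd: (w>>8)&0xf=0x4 → R4
  imm: (w>>0)&0xff=0x3c → #60

call #4; call #0; xor R15, R13; sbi R4, #60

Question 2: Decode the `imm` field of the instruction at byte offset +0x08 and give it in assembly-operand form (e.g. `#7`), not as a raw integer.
@+08  little-endian(05 80) = 0x8005
  op=0x8005>>12=0x8 ⇒ sbi (RI)
  rd: (w>>8)&0xf=0x0 → R0
  imm: (w>>0)&0xff=0x5 → #5

#5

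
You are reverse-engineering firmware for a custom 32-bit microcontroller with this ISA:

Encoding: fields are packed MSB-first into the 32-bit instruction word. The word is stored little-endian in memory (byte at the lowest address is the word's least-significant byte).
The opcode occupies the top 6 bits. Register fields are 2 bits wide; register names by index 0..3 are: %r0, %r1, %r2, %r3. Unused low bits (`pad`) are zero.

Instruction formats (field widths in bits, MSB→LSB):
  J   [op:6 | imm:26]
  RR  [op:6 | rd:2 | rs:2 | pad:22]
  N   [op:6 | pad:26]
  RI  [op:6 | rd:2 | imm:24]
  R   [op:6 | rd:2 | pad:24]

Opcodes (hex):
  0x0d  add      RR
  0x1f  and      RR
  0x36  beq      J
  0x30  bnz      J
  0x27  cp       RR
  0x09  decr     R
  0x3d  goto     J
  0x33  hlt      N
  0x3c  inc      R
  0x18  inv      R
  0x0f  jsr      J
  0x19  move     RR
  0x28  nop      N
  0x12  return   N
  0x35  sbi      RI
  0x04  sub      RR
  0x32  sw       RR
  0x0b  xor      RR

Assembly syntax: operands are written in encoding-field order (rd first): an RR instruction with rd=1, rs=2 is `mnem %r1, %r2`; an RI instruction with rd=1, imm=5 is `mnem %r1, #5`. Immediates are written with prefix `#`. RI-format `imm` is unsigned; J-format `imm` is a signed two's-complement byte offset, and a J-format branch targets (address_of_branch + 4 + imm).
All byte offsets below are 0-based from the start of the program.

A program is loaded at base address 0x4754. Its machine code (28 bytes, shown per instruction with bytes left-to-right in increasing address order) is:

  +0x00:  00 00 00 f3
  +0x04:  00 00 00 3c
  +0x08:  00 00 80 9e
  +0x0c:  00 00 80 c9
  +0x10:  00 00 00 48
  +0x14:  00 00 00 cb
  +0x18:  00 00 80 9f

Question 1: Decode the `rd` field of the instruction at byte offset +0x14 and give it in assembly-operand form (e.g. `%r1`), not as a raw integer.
[14] 00 00 00 cb → 0xcb000000
  top 6b → 0x32 → sw [RR]
  rd: (w>>24)&0x3=0x3 → %r3
  rs: (w>>22)&0x3=0x0 → %r0

%r3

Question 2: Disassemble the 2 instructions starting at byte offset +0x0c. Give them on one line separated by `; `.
+0x0c: 00 00 80 c9 ⇒ word 0xc9800000 (little)
  opcode bits[31:26]=0x32: sw/RR
  [25:24] rd=1 = %r1
  [23:22] rs=2 = %r2
+0x10: 00 00 00 48 ⇒ word 0x48000000 (little)
  opcode bits[31:26]=0x12: return/N

sw %r1, %r2; return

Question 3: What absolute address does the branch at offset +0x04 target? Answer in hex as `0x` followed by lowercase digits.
@+04  little-endian(00 00 00 3c) = 0x3c000000
  top 6b → 0xf → jsr [J]
  imm@[25:0]=0x0 ⇒ #0
  target = base 0x4754 + off 0x04 + 4 + imm 0 = 0x475c

0x475c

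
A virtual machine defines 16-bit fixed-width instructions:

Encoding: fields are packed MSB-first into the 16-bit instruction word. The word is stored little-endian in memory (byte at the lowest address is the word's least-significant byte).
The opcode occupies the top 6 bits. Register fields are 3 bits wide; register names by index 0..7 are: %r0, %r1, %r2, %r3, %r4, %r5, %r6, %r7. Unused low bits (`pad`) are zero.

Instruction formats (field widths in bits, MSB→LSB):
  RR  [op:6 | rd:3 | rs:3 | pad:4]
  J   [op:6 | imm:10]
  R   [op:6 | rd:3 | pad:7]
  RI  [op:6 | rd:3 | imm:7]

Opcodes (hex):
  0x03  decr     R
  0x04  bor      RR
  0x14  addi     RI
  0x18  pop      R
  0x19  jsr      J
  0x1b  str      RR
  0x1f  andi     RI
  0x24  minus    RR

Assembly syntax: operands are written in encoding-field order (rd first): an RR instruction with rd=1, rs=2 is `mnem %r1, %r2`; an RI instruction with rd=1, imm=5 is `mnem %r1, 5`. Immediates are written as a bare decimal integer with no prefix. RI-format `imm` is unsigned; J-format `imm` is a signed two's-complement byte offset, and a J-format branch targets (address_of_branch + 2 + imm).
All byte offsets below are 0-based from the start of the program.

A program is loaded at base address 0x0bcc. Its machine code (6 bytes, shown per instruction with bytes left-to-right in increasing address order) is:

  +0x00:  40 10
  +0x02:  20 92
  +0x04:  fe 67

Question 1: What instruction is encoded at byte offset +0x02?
minus %r4, %r2

[02] 20 92 → 0x9220
  opcode bits[15:10]=0x24: minus/RR
  rd@[9:7]=0x4 ⇒ %r4
  rs@[6:4]=0x2 ⇒ %r2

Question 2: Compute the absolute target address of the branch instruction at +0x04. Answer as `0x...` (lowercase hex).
0x0bd0

+0x04: fe 67 ⇒ word 0x67fe (little)
  top 6b → 0x19 → jsr [J]
  [9:0] imm=1022 (s10→-2) = -2
  target = base 0x0bcc + off 0x04 + 2 + imm -2 = 0x0bd0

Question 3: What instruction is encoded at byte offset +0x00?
off 0x00: read 40 10 as little → 0x1040
  op=0x1040>>10=0x4 ⇒ bor (RR)
  rd@[9:7]=0x0 ⇒ %r0
  rs@[6:4]=0x4 ⇒ %r4

bor %r0, %r4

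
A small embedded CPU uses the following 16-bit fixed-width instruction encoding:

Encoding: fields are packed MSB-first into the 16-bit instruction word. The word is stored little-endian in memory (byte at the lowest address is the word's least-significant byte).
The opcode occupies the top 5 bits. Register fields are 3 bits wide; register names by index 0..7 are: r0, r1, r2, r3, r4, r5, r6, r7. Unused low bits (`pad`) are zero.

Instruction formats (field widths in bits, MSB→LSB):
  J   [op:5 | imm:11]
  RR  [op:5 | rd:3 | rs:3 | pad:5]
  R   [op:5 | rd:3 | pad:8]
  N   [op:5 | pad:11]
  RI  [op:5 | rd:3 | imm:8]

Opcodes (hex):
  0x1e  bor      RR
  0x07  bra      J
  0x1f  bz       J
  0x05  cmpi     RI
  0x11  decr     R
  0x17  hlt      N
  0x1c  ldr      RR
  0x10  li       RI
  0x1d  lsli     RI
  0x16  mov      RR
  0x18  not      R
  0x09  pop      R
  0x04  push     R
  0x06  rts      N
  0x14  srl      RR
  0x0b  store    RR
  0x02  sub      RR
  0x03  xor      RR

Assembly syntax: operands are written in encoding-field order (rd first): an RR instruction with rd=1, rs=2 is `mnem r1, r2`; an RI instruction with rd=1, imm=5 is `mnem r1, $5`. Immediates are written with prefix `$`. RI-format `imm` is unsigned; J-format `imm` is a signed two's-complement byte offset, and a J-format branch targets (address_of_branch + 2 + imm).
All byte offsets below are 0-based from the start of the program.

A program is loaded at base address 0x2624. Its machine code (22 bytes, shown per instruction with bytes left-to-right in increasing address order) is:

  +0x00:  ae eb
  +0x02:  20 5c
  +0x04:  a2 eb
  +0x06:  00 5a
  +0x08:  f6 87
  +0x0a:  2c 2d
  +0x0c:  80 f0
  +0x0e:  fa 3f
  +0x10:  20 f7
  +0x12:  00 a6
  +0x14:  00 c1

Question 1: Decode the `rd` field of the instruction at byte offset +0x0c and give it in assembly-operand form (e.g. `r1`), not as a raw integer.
[0c] 80 f0 → 0xf080
  top 5b → 0x1e → bor [RR]
  rd@[10:8]=0x0 ⇒ r0
  rs@[7:5]=0x4 ⇒ r4

r0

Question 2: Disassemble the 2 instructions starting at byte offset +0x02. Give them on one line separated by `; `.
store r4, r1; lsli r3, $162

off 0x02: read 20 5c as little → 0x5c20
  top 5b → 0xb → store [RR]
  rd@[10:8]=0x4 ⇒ r4
  rs@[7:5]=0x1 ⇒ r1
off 0x04: read a2 eb as little → 0xeba2
  top 5b → 0x1d → lsli [RI]
  rd@[10:8]=0x3 ⇒ r3
  imm@[7:0]=0xa2 ⇒ $162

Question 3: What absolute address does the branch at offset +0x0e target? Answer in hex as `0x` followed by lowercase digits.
0x262e

@+0e  little-endian(fa 3f) = 0x3ffa
  opcode bits[15:11]=0x7: bra/J
  [10:0] imm=2042 (s11→-6) = $-6
  target = base 0x2624 + off 0x0e + 2 + imm -6 = 0x262e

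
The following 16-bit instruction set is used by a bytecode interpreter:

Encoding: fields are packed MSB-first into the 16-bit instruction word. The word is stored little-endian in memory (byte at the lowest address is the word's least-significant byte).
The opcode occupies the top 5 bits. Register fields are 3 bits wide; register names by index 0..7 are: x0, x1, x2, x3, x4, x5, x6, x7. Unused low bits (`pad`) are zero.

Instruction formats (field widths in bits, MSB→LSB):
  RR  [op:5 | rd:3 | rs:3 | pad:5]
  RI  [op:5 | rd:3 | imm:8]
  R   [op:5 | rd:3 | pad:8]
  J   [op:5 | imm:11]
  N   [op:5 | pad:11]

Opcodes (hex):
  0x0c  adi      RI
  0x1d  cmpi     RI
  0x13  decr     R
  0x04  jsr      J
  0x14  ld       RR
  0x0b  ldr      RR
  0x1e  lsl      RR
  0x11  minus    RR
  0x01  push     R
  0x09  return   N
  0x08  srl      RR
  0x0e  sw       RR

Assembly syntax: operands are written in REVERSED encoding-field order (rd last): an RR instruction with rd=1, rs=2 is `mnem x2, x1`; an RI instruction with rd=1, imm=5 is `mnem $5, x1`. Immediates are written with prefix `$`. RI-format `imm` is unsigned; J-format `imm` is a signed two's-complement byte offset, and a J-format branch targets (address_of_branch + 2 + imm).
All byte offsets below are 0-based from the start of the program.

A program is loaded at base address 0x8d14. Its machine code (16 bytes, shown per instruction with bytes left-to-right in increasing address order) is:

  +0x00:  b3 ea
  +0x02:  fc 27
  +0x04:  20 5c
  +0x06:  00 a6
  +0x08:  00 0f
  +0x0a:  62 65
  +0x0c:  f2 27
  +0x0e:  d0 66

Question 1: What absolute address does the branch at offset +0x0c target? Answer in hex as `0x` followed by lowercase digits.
0x8d14

[0c] f2 27 → 0x27f2
  op=0x27f2>>11=0x4 ⇒ jsr (J)
  imm: (w>>0)&0x7ff=0x7f2 (s11→-14) → $-14
  target = base 0x8d14 + off 0x0c + 2 + imm -14 = 0x8d14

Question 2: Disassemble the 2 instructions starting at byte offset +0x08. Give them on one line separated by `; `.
@+08  little-endian(00 0f) = 0x0f00
  op=0x0f00>>11=0x1 ⇒ push (R)
  [10:8] rd=7 = x7
@+0a  little-endian(62 65) = 0x6562
  op=0x6562>>11=0xc ⇒ adi (RI)
  [10:8] rd=5 = x5
  [7:0] imm=98 = $98

push x7; adi $98, x5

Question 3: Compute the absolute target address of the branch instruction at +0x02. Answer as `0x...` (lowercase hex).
0x8d14

[02] fc 27 → 0x27fc
  top 5b → 0x4 → jsr [J]
  [10:0] imm=2044 (s11→-4) = $-4
  target = base 0x8d14 + off 0x02 + 2 + imm -4 = 0x8d14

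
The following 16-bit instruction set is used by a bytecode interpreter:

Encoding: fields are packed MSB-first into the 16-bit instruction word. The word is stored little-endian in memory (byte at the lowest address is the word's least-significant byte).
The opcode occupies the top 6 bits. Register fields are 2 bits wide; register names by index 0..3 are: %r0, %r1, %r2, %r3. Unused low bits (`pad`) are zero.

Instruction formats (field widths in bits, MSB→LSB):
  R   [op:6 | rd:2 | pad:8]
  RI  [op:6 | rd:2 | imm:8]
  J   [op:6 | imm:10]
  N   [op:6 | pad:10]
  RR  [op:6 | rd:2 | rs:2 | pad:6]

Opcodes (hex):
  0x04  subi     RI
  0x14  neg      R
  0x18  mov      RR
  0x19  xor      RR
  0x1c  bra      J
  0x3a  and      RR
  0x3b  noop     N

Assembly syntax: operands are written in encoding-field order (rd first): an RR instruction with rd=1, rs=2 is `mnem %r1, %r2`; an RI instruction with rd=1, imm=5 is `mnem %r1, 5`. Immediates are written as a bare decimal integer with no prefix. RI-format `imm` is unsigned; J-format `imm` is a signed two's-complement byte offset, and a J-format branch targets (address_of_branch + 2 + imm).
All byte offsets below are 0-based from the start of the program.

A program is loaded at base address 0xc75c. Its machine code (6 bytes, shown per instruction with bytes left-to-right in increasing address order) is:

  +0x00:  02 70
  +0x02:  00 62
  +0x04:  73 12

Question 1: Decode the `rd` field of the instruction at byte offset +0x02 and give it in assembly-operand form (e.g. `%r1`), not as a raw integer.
@+02  little-endian(00 62) = 0x6200
  top 6b → 0x18 → mov [RR]
  rd: (w>>8)&0x3=0x2 → %r2
  rs: (w>>6)&0x3=0x0 → %r0

%r2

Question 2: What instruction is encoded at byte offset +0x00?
@+00  little-endian(02 70) = 0x7002
  op=0x7002>>10=0x1c ⇒ bra (J)
  imm@[9:0]=0x2 ⇒ 2

bra 2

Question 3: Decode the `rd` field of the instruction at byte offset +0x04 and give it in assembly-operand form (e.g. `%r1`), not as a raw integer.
off 0x04: read 73 12 as little → 0x1273
  op=0x1273>>10=0x4 ⇒ subi (RI)
  rd@[9:8]=0x2 ⇒ %r2
  imm@[7:0]=0x73 ⇒ 115

%r2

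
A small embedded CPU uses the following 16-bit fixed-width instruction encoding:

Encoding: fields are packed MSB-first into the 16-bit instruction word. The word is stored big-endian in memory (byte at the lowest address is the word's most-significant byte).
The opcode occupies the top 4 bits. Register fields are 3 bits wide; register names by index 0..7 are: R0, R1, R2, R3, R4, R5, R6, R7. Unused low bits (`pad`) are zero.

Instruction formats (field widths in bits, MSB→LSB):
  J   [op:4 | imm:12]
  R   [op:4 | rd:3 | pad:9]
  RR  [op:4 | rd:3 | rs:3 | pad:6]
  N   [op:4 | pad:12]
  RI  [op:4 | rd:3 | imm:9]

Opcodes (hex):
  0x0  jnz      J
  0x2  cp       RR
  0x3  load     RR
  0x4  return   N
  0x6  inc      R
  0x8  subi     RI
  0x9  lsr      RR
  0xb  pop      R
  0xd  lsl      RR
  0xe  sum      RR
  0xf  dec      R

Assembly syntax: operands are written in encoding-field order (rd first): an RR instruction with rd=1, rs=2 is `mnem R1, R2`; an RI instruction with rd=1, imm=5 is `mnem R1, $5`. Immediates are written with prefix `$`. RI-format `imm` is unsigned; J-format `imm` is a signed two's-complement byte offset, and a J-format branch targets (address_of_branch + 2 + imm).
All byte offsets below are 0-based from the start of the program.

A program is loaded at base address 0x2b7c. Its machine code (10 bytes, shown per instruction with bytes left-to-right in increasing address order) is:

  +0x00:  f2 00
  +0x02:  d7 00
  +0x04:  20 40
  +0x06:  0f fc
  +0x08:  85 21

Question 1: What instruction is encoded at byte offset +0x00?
dec R1

@+00  big-endian(f2 00) = 0xf200
  opcode bits[15:12]=0xf: dec/R
  rd: (w>>9)&0x7=0x1 → R1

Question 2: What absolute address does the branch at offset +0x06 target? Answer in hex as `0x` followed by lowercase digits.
0x2b80

[06] 0f fc → 0x0ffc
  top 4b → 0x0 → jnz [J]
  [11:0] imm=4092 (s12→-4) = $-4
  target = base 0x2b7c + off 0x06 + 2 + imm -4 = 0x2b80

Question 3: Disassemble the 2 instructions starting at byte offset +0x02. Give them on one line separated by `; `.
lsl R3, R4; cp R0, R1

@+02  big-endian(d7 00) = 0xd700
  opcode bits[15:12]=0xd: lsl/RR
  [11:9] rd=3 = R3
  [8:6] rs=4 = R4
@+04  big-endian(20 40) = 0x2040
  opcode bits[15:12]=0x2: cp/RR
  [11:9] rd=0 = R0
  [8:6] rs=1 = R1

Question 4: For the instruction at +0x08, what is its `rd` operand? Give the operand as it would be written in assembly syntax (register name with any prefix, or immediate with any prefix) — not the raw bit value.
+0x08: 85 21 ⇒ word 0x8521 (big)
  top 4b → 0x8 → subi [RI]
  rd@[11:9]=0x2 ⇒ R2
  imm@[8:0]=0x121 ⇒ $289

R2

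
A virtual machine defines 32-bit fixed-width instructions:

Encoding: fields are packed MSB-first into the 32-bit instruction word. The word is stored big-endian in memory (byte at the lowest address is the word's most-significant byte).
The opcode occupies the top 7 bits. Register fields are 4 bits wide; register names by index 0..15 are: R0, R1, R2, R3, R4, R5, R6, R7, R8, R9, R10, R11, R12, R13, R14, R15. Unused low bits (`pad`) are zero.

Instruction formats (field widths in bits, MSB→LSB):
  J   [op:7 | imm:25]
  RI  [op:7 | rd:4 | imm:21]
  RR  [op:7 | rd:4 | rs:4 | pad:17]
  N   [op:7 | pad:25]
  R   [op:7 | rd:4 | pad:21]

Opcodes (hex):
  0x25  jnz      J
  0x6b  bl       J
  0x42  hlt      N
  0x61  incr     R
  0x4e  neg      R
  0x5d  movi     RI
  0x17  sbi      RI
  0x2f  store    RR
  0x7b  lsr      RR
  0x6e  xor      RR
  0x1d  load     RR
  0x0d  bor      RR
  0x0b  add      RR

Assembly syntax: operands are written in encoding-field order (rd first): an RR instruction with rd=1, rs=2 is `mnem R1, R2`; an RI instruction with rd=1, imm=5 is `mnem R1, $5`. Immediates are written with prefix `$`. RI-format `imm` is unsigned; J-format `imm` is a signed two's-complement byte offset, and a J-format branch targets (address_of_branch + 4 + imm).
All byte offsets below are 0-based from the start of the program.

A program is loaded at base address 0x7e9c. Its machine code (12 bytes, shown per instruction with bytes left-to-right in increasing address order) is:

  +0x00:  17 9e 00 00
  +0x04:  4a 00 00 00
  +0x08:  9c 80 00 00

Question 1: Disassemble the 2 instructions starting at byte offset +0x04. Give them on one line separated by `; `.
jnz $0; neg R4

@+04  big-endian(4a 00 00 00) = 0x4a000000
  top 7b → 0x25 → jnz [J]
  imm: (w>>0)&0x1ffffff=0x0 → $0
@+08  big-endian(9c 80 00 00) = 0x9c800000
  top 7b → 0x4e → neg [R]
  rd: (w>>21)&0xf=0x4 → R4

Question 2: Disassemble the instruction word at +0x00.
off 0x00: read 17 9e 00 00 as big → 0x179e0000
  opcode bits[31:25]=0xb: add/RR
  rd: (w>>21)&0xf=0xc → R12
  rs: (w>>17)&0xf=0xf → R15

add R12, R15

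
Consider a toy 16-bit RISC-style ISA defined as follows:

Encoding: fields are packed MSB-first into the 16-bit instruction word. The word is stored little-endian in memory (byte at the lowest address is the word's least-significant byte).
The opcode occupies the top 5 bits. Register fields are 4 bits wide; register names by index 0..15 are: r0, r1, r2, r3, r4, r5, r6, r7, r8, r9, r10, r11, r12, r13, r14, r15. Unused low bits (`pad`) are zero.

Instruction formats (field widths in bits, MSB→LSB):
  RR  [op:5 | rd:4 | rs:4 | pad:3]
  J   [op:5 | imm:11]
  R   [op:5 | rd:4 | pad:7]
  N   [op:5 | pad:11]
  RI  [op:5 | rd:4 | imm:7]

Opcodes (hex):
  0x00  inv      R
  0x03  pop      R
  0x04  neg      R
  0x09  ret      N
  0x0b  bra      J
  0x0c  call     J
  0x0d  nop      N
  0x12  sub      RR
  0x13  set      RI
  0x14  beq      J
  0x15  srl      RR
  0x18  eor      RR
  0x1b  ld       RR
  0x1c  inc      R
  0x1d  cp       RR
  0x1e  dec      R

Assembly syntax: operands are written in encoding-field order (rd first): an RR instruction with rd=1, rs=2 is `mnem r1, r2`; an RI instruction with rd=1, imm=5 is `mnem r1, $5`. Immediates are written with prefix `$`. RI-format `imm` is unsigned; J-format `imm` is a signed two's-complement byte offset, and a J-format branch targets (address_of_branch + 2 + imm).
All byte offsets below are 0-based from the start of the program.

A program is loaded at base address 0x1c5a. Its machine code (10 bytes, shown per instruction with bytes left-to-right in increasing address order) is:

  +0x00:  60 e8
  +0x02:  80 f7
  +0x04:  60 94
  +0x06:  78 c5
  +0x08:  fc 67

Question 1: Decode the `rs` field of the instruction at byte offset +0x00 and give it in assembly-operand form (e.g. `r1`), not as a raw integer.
off 0x00: read 60 e8 as little → 0xe860
  opcode bits[15:11]=0x1d: cp/RR
  rd@[10:7]=0x0 ⇒ r0
  rs@[6:3]=0xc ⇒ r12

r12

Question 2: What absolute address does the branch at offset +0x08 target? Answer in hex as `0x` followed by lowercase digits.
0x1c60

+0x08: fc 67 ⇒ word 0x67fc (little)
  top 5b → 0xc → call [J]
  [10:0] imm=2044 (s11→-4) = $-4
  target = base 0x1c5a + off 0x08 + 2 + imm -4 = 0x1c60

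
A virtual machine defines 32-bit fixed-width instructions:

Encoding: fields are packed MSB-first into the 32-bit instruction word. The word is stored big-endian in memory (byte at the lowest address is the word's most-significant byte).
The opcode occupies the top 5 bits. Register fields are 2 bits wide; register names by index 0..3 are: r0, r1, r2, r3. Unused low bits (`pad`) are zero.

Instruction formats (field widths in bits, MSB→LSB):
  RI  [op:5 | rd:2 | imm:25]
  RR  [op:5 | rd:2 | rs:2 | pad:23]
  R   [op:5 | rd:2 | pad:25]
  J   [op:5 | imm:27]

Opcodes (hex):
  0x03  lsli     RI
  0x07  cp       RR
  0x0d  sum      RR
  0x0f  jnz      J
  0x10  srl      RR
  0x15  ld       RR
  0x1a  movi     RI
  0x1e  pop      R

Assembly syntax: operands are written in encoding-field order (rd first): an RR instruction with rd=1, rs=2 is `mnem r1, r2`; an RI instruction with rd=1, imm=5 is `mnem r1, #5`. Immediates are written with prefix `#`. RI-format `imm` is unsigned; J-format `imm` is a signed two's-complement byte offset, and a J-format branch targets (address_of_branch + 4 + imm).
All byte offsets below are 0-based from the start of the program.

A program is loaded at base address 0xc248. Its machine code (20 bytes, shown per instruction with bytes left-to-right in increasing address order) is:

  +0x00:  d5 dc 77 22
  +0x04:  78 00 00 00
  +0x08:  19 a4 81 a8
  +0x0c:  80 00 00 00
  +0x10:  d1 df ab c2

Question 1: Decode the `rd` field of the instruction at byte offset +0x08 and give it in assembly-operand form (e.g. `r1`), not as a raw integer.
[08] 19 a4 81 a8 → 0x19a481a8
  top 5b → 0x3 → lsli [RI]
  rd@[26:25]=0x0 ⇒ r0
  imm@[24:0]=0x1a481a8 ⇒ #27558312

r0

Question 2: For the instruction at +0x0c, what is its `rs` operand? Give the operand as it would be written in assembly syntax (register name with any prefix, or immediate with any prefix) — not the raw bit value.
r0

@+0c  big-endian(80 00 00 00) = 0x80000000
  op=0x80000000>>27=0x10 ⇒ srl (RR)
  rd@[26:25]=0x0 ⇒ r0
  rs@[24:23]=0x0 ⇒ r0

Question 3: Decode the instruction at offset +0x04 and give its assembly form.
jnz #0

@+04  big-endian(78 00 00 00) = 0x78000000
  op=0x78000000>>27=0xf ⇒ jnz (J)
  imm: (w>>0)&0x7ffffff=0x0 → #0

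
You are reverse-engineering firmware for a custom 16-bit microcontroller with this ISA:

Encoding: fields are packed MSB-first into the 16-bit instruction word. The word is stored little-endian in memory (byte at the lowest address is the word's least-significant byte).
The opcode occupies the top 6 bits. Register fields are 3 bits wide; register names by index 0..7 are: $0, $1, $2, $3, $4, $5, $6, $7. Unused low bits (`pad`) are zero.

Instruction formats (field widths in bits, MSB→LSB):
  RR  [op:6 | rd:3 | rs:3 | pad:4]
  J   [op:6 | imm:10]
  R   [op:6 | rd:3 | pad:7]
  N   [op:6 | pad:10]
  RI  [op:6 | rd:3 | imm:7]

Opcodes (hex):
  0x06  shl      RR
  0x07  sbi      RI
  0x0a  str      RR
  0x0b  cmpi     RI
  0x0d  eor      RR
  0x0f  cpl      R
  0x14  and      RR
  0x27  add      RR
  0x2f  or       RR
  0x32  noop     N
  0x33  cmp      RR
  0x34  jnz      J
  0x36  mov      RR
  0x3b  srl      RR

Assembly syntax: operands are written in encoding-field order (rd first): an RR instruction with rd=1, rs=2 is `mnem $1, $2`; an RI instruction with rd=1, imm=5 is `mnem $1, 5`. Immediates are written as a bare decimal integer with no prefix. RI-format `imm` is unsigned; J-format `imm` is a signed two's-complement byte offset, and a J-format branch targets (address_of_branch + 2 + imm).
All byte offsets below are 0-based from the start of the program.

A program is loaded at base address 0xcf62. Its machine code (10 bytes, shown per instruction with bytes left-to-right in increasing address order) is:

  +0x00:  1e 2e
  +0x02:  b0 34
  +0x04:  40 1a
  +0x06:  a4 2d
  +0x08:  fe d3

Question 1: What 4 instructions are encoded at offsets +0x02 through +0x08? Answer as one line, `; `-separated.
+0x02: b0 34 ⇒ word 0x34b0 (little)
  opcode bits[15:10]=0xd: eor/RR
  rd@[9:7]=0x1 ⇒ $1
  rs@[6:4]=0x3 ⇒ $3
+0x04: 40 1a ⇒ word 0x1a40 (little)
  opcode bits[15:10]=0x6: shl/RR
  rd@[9:7]=0x4 ⇒ $4
  rs@[6:4]=0x4 ⇒ $4
+0x06: a4 2d ⇒ word 0x2da4 (little)
  opcode bits[15:10]=0xb: cmpi/RI
  rd@[9:7]=0x3 ⇒ $3
  imm@[6:0]=0x24 ⇒ 36
+0x08: fe d3 ⇒ word 0xd3fe (little)
  opcode bits[15:10]=0x34: jnz/J
  imm@[9:0]=0x3fe (s10→-2) ⇒ -2

eor $1, $3; shl $4, $4; cmpi $3, 36; jnz -2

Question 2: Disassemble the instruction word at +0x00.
cmpi $4, 30

off 0x00: read 1e 2e as little → 0x2e1e
  top 6b → 0xb → cmpi [RI]
  [9:7] rd=4 = $4
  [6:0] imm=30 = 30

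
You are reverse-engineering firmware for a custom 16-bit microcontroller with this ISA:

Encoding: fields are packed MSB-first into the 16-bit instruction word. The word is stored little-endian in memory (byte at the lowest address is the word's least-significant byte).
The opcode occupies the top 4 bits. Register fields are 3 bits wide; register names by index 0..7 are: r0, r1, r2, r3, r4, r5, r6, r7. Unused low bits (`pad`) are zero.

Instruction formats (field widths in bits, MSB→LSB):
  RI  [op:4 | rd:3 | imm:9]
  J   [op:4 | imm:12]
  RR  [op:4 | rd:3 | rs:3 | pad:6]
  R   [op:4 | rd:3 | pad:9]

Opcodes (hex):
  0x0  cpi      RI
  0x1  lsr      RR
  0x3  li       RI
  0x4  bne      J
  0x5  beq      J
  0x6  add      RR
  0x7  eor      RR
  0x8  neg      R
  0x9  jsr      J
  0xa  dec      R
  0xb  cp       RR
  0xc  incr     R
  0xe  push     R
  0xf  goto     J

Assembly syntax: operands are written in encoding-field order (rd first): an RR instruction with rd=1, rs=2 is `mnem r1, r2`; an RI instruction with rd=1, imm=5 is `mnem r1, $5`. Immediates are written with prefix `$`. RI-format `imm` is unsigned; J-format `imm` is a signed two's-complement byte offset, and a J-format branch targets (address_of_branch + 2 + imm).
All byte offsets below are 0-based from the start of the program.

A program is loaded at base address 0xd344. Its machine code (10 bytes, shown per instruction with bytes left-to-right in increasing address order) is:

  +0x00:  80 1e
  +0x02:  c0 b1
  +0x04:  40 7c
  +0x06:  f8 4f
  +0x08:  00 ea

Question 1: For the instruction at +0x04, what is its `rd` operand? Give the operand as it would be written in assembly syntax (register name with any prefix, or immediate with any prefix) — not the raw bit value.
r6

+0x04: 40 7c ⇒ word 0x7c40 (little)
  opcode bits[15:12]=0x7: eor/RR
  rd: (w>>9)&0x7=0x6 → r6
  rs: (w>>6)&0x7=0x1 → r1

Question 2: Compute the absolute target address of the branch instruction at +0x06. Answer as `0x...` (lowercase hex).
0xd344

@+06  little-endian(f8 4f) = 0x4ff8
  top 4b → 0x4 → bne [J]
  [11:0] imm=4088 (s12→-8) = $-8
  target = base 0xd344 + off 0x06 + 2 + imm -8 = 0xd344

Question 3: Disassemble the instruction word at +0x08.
off 0x08: read 00 ea as little → 0xea00
  op=0xea00>>12=0xe ⇒ push (R)
  rd: (w>>9)&0x7=0x5 → r5

push r5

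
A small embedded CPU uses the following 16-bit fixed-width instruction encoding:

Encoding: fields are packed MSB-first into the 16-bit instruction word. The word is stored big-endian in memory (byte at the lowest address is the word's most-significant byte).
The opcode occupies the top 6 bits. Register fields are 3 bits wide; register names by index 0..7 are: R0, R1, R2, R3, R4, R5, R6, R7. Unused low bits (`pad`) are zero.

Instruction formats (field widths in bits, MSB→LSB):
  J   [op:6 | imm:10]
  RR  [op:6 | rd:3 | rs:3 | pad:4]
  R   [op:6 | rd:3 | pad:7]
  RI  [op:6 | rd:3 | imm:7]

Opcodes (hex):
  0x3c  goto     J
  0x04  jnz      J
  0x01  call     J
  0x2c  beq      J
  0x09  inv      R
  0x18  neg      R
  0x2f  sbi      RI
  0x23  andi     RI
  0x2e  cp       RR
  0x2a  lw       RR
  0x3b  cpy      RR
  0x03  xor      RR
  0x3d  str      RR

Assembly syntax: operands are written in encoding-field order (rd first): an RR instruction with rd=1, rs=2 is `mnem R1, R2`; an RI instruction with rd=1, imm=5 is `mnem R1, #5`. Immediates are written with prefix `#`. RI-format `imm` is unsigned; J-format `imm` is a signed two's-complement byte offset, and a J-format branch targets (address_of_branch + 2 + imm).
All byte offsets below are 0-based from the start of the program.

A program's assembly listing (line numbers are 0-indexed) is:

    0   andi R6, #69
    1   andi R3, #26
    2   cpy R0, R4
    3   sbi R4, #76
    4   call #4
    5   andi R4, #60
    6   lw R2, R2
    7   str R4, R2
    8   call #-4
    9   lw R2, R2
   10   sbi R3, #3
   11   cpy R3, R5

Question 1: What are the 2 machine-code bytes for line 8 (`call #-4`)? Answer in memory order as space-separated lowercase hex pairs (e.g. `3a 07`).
07 fc

L8: call op=0x1:6|imm=-4:10 ⇒ 0x07fc ⇒ big 07 fc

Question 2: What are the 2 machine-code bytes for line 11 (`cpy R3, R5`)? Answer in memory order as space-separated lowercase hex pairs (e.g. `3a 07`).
ed d0

L11: cpy op=0x3b:6|rd=3:3|rs=5:3|pad=0:4 ⇒ 0xedd0 ⇒ big ed d0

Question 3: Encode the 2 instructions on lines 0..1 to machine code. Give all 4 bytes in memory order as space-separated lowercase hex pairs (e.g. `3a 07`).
line 0 (andi): pack op=0x23:6|rd=6:3|imm=69:7 = 0x8f45; big→ 8f 45
line 1 (andi): pack op=0x23:6|rd=3:3|imm=26:7 = 0x8d9a; big→ 8d 9a

8f 45 8d 9a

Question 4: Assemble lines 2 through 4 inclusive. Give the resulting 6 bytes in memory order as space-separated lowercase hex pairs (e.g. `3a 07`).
ec 40 be 4c 04 04

line 2 (cpy): pack op=0x3b:6|rd=0:3|rs=4:3|pad=0:4 = 0xec40; big→ ec 40
line 3 (sbi): pack op=0x2f:6|rd=4:3|imm=76:7 = 0xbe4c; big→ be 4c
line 4 (call): pack op=0x1:6|imm=4:10 = 0x0404; big→ 04 04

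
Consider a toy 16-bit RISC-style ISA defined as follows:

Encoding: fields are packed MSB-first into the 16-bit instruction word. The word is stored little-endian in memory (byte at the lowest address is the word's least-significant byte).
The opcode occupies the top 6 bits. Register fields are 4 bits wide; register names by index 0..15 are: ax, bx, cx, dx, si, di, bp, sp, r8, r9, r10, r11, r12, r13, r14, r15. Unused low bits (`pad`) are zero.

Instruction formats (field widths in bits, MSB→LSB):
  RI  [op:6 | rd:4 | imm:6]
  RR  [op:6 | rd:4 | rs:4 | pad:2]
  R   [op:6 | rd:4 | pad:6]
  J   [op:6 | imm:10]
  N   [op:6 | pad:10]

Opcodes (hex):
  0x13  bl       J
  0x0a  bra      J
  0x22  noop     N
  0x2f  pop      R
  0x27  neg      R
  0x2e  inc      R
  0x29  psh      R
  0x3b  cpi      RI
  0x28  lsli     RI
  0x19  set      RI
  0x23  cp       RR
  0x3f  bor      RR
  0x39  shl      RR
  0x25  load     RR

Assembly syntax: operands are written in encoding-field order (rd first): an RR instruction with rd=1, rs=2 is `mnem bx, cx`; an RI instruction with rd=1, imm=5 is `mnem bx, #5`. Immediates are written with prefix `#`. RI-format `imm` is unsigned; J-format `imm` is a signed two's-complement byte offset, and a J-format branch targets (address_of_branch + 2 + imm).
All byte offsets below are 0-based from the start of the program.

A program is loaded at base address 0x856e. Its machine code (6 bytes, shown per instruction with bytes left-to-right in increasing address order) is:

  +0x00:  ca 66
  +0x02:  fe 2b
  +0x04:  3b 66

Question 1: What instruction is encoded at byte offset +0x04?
@+04  little-endian(3b 66) = 0x663b
  opcode bits[15:10]=0x19: set/RI
  [9:6] rd=8 = r8
  [5:0] imm=59 = #59

set r8, #59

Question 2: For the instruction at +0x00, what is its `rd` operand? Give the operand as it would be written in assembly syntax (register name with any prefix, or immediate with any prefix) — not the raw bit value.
off 0x00: read ca 66 as little → 0x66ca
  top 6b → 0x19 → set [RI]
  rd@[9:6]=0xb ⇒ r11
  imm@[5:0]=0xa ⇒ #10

r11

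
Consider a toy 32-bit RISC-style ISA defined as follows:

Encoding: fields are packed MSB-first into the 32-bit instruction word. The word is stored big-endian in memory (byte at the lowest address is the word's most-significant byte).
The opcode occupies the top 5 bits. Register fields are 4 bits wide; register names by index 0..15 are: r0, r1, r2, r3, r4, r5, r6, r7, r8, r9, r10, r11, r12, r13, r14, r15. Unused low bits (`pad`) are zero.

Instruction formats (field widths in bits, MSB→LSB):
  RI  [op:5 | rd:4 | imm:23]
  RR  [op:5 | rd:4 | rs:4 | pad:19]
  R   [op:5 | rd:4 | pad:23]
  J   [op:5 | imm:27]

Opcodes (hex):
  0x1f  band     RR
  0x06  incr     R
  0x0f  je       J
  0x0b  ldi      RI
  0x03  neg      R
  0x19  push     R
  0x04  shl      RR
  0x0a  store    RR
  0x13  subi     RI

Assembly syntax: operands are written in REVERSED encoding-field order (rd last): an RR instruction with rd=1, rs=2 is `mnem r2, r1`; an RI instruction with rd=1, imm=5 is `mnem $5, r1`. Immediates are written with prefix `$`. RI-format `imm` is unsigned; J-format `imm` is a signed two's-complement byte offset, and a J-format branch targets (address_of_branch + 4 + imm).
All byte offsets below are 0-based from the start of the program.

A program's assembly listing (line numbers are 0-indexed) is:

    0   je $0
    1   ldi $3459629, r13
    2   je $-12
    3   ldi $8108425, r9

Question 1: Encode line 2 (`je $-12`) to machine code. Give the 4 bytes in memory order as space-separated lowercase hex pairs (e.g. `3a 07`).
7f ff ff f4

2. je fields op=0xf:5|imm=-12:27 → word 7ffffff4h → 7f ff ff f4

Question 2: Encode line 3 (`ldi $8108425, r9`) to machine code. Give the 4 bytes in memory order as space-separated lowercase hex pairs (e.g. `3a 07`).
L3: ldi op=0xb:5|rd=9:4|imm=8108425:23 ⇒ 0x5cfbb989 ⇒ big 5c fb b9 89

5c fb b9 89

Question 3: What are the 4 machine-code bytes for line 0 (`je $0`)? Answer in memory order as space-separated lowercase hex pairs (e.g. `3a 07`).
line 0 (je): pack op=0xf:5|imm=0:27 = 0x78000000; big→ 78 00 00 00

78 00 00 00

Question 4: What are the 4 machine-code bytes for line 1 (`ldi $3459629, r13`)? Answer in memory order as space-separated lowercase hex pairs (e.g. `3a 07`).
1. ldi fields op=0xb:5|rd=13:4|imm=3459629:23 → word 5eb4ca2dh → 5e b4 ca 2d

5e b4 ca 2d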